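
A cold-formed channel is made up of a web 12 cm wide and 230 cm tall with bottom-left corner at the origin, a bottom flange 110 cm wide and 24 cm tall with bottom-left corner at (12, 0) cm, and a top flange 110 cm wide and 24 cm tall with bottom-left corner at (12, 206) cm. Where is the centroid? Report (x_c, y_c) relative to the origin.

web: A = 12 × 230 = 2760.00, centroid at (6.00, 115.00).
bottom flange: A = 110 × 24 = 2640.00, centroid at (67.00, 12.00).
top flange: A = 110 × 24 = 2640.00, centroid at (67.00, 218.00).
ΣA = 8040.00 cm², ΣAx_c = 370320.00 cm³, ΣAy_c = 924600.00 cm³.
x_c = 370320.00/8040.00 = 46.06 cm; y_c = 924600.00/8040.00 = 115.00 cm.

x_c = 46.06 cm, y_c = 115.00 cm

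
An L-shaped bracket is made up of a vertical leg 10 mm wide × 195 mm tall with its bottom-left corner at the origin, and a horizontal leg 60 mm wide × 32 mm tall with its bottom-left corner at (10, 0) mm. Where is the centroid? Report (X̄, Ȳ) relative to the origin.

Part | A | x̄ᵢ | ȳᵢ | A·x̄ᵢ | A·ȳᵢ
vertical leg | 1950.00 | 5.00 | 97.50 | 9750.00 | 190125.00
horizontal leg | 1920.00 | 40.00 | 16.00 | 76800.00 | 30720.00
Σ | 3870.00 |  |  | 86550.00 | 220845.00
X̄ = 86550.00 / 3870.00 = 22.36 mm
Ȳ = 220845.00 / 3870.00 = 57.07 mm

X̄ = 22.36 mm, Ȳ = 57.07 mm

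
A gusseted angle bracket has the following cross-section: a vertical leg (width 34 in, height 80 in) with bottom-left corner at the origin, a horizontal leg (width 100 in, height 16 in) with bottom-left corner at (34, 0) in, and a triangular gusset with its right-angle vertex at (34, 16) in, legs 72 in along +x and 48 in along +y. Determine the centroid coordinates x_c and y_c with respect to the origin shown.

Part | A | x̄ᵢ | ȳᵢ | A·x̄ᵢ | A·ȳᵢ
vertical leg | 2720.00 | 17.00 | 40.00 | 46240.00 | 108800.00
horizontal leg | 1600.00 | 84.00 | 8.00 | 134400.00 | 12800.00
gusset | 1728.00 | 58.00 | 32.00 | 100224.00 | 55296.00
Σ | 6048.00 |  |  | 280864.00 | 176896.00
x_c = 280864.00 / 6048.00 = 46.44 in
y_c = 176896.00 / 6048.00 = 29.25 in

x_c = 46.44 in, y_c = 29.25 in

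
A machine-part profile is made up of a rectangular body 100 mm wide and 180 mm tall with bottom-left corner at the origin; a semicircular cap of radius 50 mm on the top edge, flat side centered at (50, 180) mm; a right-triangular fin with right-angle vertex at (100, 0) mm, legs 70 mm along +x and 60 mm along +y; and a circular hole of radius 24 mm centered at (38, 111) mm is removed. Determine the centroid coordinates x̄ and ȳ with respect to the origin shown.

rectangular body: A = 100 × 180 = 18000.00, centroid at (50.00, 90.00).
semicircular top: A = ½π·50² = 3926.99, centroid at (50.00, 201.22).
triangular fin: A = ½·70·60 = 2100.00, centroid at (123.33, 20.00).
hole: A = −π·24² = -1809.56, centroid at (38.00, 111.00).
ΣA = 22217.43 mm², ΣAx̄ = 1286586.36 mm³, ΣAȳ = 2251330.81 mm³.
x̄ = 1286586.36/22217.43 = 57.91 mm; ȳ = 2251330.81/22217.43 = 101.33 mm.

x̄ = 57.91 mm, ȳ = 101.33 mm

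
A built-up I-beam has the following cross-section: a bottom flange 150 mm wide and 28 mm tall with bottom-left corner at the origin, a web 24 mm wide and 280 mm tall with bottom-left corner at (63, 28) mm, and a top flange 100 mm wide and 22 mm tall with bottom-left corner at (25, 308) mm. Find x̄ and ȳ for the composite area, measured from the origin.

x̄ = 75.00 mm, ȳ = 144.02 mm

bottom flange: A = 150 × 28 = 4200.00, centroid at (75.00, 14.00).
web: A = 24 × 280 = 6720.00, centroid at (75.00, 168.00).
top flange: A = 100 × 22 = 2200.00, centroid at (75.00, 319.00).
ΣA = 13120.00 mm²
ΣAx̄ = (4200.00)(75.00) + (6720.00)(75.00) + (2200.00)(75.00) = 984000.00 mm³
ΣAȳ = (4200.00)(14.00) + (6720.00)(168.00) + (2200.00)(319.00) = 1889560.00 mm³
x̄ = 984000.00 / 13120.00 = 75.00 mm
ȳ = 1889560.00 / 13120.00 = 144.02 mm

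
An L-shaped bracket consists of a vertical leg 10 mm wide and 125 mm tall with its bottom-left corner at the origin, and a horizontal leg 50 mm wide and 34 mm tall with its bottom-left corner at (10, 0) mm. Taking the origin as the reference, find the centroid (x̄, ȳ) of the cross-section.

x̄ = 22.29 mm, ȳ = 36.28 mm

vertical leg: A = 10 × 125 = 1250.00, centroid at (5.00, 62.50).
horizontal leg: A = 50 × 34 = 1700.00, centroid at (35.00, 17.00).
ΣA = 2950.00 mm², ΣAx̄ = 65750.00 mm³, ΣAȳ = 107025.00 mm³.
x̄ = 65750.00/2950.00 = 22.29 mm; ȳ = 107025.00/2950.00 = 36.28 mm.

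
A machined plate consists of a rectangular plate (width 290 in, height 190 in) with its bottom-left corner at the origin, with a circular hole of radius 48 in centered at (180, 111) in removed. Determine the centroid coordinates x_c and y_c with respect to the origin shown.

x_c = 139.71 in, y_c = 92.58 in

plate: A = 290 × 190 = 55100.00, centroid at (145.00, 95.00).
hole: A = −π·48² = -7238.23, centroid at (180.00, 111.00).
ΣA = 47861.77 in², ΣAx_c = 6686618.69 in³, ΣAy_c = 4431056.53 in³.
x_c = 6686618.69/47861.77 = 139.71 in; y_c = 4431056.53/47861.77 = 92.58 in.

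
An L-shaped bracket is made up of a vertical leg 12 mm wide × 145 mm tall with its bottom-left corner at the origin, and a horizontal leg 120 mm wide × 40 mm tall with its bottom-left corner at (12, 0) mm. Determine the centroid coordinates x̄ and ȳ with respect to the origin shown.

x̄ = 54.44 mm, ȳ = 33.97 mm

vertical leg: A = 12 × 145 = 1740.00, centroid at (6.00, 72.50).
horizontal leg: A = 120 × 40 = 4800.00, centroid at (72.00, 20.00).
ΣA = 6540.00 mm², ΣAx̄ = 356040.00 mm³, ΣAȳ = 222150.00 mm³.
x̄ = 356040.00/6540.00 = 54.44 mm; ȳ = 222150.00/6540.00 = 33.97 mm.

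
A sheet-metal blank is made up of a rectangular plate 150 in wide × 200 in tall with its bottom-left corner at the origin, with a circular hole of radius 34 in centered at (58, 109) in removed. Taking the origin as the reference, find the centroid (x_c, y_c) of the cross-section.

plate: A = 150 × 200 = 30000.00, centroid at (75.00, 100.00).
hole: A = −π·34² = -3631.68, centroid at (58.00, 109.00).
ΣA = 26368.32 in²
ΣAx_c = (30000.00)(75.00) + (-3631.68)(58.00) = 2039362.50 in³
ΣAy_c = (30000.00)(100.00) + (-3631.68)(109.00) = 2604146.76 in³
x_c = 2039362.50 / 26368.32 = 77.34 in
y_c = 2604146.76 / 26368.32 = 98.76 in

x_c = 77.34 in, y_c = 98.76 in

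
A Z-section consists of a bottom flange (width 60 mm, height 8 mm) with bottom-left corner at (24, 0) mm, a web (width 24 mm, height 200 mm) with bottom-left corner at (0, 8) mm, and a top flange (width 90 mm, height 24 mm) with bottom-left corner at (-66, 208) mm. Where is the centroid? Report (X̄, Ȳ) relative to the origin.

X̄ = 5.13 mm, Ȳ = 133.81 mm

bottom flange: A = 60 × 8 = 480.00, centroid at (54.00, 4.00).
web: A = 24 × 200 = 4800.00, centroid at (12.00, 108.00).
top flange: A = 90 × 24 = 2160.00, centroid at (-21.00, 220.00).
ΣA = 7440.00 mm²
ΣAX̄ = (480.00)(54.00) + (4800.00)(12.00) + (2160.00)(-21.00) = 38160.00 mm³
ΣAȲ = (480.00)(4.00) + (4800.00)(108.00) + (2160.00)(220.00) = 995520.00 mm³
X̄ = 38160.00 / 7440.00 = 5.13 mm
Ȳ = 995520.00 / 7440.00 = 133.81 mm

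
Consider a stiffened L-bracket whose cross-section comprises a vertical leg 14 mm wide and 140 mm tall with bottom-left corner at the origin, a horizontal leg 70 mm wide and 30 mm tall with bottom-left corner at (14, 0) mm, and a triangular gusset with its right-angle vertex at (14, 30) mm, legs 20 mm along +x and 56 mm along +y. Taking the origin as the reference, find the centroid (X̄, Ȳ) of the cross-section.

X̄ = 27.75 mm, Ȳ = 42.41 mm

Part | A | x̄ᵢ | ȳᵢ | A·x̄ᵢ | A·ȳᵢ
vertical leg | 1960.00 | 7.00 | 70.00 | 13720.00 | 137200.00
horizontal leg | 2100.00 | 49.00 | 15.00 | 102900.00 | 31500.00
gusset | 560.00 | 20.67 | 48.67 | 11573.33 | 27253.33
Σ | 4620.00 |  |  | 128193.33 | 195953.33
X̄ = 128193.33 / 4620.00 = 27.75 mm
Ȳ = 195953.33 / 4620.00 = 42.41 mm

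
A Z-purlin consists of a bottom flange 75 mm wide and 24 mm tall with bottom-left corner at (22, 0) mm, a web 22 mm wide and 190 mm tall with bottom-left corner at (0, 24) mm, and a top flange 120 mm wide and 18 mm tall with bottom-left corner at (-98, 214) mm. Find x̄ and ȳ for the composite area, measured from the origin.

x̄ = 8.72 mm, ȳ = 122.94 mm

Part | A | x̄ᵢ | ȳᵢ | A·x̄ᵢ | A·ȳᵢ
bottom flange | 1800.00 | 59.50 | 12.00 | 107100.00 | 21600.00
web | 4180.00 | 11.00 | 119.00 | 45980.00 | 497420.00
top flange | 2160.00 | -38.00 | 223.00 | -82080.00 | 481680.00
Σ | 8140.00 |  |  | 71000.00 | 1000700.00
x̄ = 71000.00 / 8140.00 = 8.72 mm
ȳ = 1000700.00 / 8140.00 = 122.94 mm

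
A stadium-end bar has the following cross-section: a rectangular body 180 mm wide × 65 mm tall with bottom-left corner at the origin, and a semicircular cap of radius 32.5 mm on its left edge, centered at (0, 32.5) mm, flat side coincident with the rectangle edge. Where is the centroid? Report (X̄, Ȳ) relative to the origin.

X̄ = 77.11 mm, Ȳ = 32.50 mm

rectangular body: A = 180 × 65 = 11700.00, centroid at (90.00, 32.50).
semicircular end: A = ½π·32.5² = 1659.15, centroid at (-13.79, 32.50).
ΣA = 13359.15 mm²
ΣAX̄ = (11700.00)(90.00) + (1659.15)(-13.79) = 1030114.58 mm³
ΣAȲ = (11700.00)(32.50) + (1659.15)(32.50) = 434172.49 mm³
X̄ = 1030114.58 / 13359.15 = 77.11 mm
Ȳ = 434172.49 / 13359.15 = 32.50 mm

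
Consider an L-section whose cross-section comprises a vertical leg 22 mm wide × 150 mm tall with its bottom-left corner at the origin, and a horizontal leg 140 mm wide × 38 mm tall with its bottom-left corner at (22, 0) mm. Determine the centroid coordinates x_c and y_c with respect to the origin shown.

vertical leg: A = 22 × 150 = 3300.00, centroid at (11.00, 75.00).
horizontal leg: A = 140 × 38 = 5320.00, centroid at (92.00, 19.00).
ΣA = 8620.00 mm², ΣAx_c = 525740.00 mm³, ΣAy_c = 348580.00 mm³.
x_c = 525740.00/8620.00 = 60.99 mm; y_c = 348580.00/8620.00 = 40.44 mm.

x_c = 60.99 mm, y_c = 40.44 mm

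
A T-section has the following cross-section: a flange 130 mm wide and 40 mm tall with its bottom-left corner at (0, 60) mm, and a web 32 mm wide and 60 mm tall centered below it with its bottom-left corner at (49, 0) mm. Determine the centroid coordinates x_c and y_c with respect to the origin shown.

x_c = 65.00 mm, y_c = 66.52 mm

Part | A | x̄ᵢ | ȳᵢ | A·x̄ᵢ | A·ȳᵢ
web | 1920.00 | 65.00 | 30.00 | 124800.00 | 57600.00
flange | 5200.00 | 65.00 | 80.00 | 338000.00 | 416000.00
Σ | 7120.00 |  |  | 462800.00 | 473600.00
x_c = 462800.00 / 7120.00 = 65.00 mm
y_c = 473600.00 / 7120.00 = 66.52 mm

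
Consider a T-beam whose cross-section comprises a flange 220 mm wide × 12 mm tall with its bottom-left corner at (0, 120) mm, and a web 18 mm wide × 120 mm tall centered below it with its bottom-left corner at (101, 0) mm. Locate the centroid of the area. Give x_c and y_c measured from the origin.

Part | A | x̄ᵢ | ȳᵢ | A·x̄ᵢ | A·ȳᵢ
web | 2160.00 | 110.00 | 60.00 | 237600.00 | 129600.00
flange | 2640.00 | 110.00 | 126.00 | 290400.00 | 332640.00
Σ | 4800.00 |  |  | 528000.00 | 462240.00
x_c = 528000.00 / 4800.00 = 110.00 mm
y_c = 462240.00 / 4800.00 = 96.30 mm

x_c = 110.00 mm, y_c = 96.30 mm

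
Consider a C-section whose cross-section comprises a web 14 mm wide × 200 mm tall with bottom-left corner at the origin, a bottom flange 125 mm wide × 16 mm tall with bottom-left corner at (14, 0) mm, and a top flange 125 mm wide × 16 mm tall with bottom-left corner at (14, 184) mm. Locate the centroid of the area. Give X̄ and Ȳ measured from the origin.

web: A = 14 × 200 = 2800.00, centroid at (7.00, 100.00).
bottom flange: A = 125 × 16 = 2000.00, centroid at (76.50, 8.00).
top flange: A = 125 × 16 = 2000.00, centroid at (76.50, 192.00).
ΣA = 6800.00 mm², ΣAX̄ = 325600.00 mm³, ΣAȲ = 680000.00 mm³.
X̄ = 325600.00/6800.00 = 47.88 mm; Ȳ = 680000.00/6800.00 = 100.00 mm.

X̄ = 47.88 mm, Ȳ = 100.00 mm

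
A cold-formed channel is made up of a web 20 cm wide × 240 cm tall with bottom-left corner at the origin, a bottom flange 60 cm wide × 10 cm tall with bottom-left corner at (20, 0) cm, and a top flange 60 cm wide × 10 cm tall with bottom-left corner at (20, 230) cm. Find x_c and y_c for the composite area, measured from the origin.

x_c = 18.00 cm, y_c = 120.00 cm

web: A = 20 × 240 = 4800.00, centroid at (10.00, 120.00).
bottom flange: A = 60 × 10 = 600.00, centroid at (50.00, 5.00).
top flange: A = 60 × 10 = 600.00, centroid at (50.00, 235.00).
ΣA = 6000.00 cm²
ΣAx_c = (4800.00)(10.00) + (600.00)(50.00) + (600.00)(50.00) = 108000.00 cm³
ΣAy_c = (4800.00)(120.00) + (600.00)(5.00) + (600.00)(235.00) = 720000.00 cm³
x_c = 108000.00 / 6000.00 = 18.00 cm
y_c = 720000.00 / 6000.00 = 120.00 cm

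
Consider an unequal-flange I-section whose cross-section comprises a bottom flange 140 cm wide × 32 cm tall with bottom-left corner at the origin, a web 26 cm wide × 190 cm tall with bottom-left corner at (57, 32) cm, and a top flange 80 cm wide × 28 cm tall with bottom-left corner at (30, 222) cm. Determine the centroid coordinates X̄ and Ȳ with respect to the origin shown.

bottom flange: A = 140 × 32 = 4480.00, centroid at (70.00, 16.00).
web: A = 26 × 190 = 4940.00, centroid at (70.00, 127.00).
top flange: A = 80 × 28 = 2240.00, centroid at (70.00, 236.00).
ΣA = 11660.00 cm²
ΣAX̄ = (4480.00)(70.00) + (4940.00)(70.00) + (2240.00)(70.00) = 816200.00 cm³
ΣAȲ = (4480.00)(16.00) + (4940.00)(127.00) + (2240.00)(236.00) = 1227700.00 cm³
X̄ = 816200.00 / 11660.00 = 70.00 cm
Ȳ = 1227700.00 / 11660.00 = 105.29 cm

X̄ = 70.00 cm, Ȳ = 105.29 cm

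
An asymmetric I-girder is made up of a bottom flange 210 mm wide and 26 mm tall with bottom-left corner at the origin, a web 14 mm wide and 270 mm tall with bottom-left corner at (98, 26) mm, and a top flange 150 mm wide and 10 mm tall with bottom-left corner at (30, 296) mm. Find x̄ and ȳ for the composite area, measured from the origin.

bottom flange: A = 210 × 26 = 5460.00, centroid at (105.00, 13.00).
web: A = 14 × 270 = 3780.00, centroid at (105.00, 161.00).
top flange: A = 150 × 10 = 1500.00, centroid at (105.00, 301.00).
ΣA = 10740.00 mm², ΣAx̄ = 1127700.00 mm³, ΣAȳ = 1131060.00 mm³.
x̄ = 1127700.00/10740.00 = 105.00 mm; ȳ = 1131060.00/10740.00 = 105.31 mm.

x̄ = 105.00 mm, ȳ = 105.31 mm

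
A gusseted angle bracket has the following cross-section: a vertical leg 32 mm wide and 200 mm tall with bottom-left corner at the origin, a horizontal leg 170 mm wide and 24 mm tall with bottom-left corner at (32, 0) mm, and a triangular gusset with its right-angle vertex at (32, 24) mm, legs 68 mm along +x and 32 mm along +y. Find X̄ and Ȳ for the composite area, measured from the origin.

Part | A | x̄ᵢ | ȳᵢ | A·x̄ᵢ | A·ȳᵢ
vertical leg | 6400.00 | 16.00 | 100.00 | 102400.00 | 640000.00
horizontal leg | 4080.00 | 117.00 | 12.00 | 477360.00 | 48960.00
gusset | 1088.00 | 54.67 | 34.67 | 59477.33 | 37717.33
Σ | 11568.00 |  |  | 639237.33 | 726677.33
X̄ = 639237.33 / 11568.00 = 55.26 mm
Ȳ = 726677.33 / 11568.00 = 62.82 mm

X̄ = 55.26 mm, Ȳ = 62.82 mm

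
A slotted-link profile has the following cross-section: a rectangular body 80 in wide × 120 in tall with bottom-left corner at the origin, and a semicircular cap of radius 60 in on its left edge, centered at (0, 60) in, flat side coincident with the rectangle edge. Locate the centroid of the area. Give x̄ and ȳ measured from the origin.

rectangular body: A = 80 × 120 = 9600.00, centroid at (40.00, 60.00).
semicircular end: A = ½π·60² = 5654.87, centroid at (-25.46, 60.00).
ΣA = 15254.87 in², ΣAx̄ = 240000.00 in³, ΣAȳ = 915292.01 in³.
x̄ = 240000.00/15254.87 = 15.73 in; ȳ = 915292.01/15254.87 = 60.00 in.

x̄ = 15.73 in, ȳ = 60.00 in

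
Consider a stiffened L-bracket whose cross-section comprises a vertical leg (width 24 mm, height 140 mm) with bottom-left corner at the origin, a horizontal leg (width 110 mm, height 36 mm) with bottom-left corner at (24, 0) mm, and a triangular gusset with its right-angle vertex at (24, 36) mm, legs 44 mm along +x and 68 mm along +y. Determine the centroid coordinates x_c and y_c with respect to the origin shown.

Part | A | x̄ᵢ | ȳᵢ | A·x̄ᵢ | A·ȳᵢ
vertical leg | 3360.00 | 12.00 | 70.00 | 40320.00 | 235200.00
horizontal leg | 3960.00 | 79.00 | 18.00 | 312840.00 | 71280.00
gusset | 1496.00 | 38.67 | 58.67 | 57845.33 | 87765.33
Σ | 8816.00 |  |  | 411005.33 | 394245.33
x_c = 411005.33 / 8816.00 = 46.62 mm
y_c = 394245.33 / 8816.00 = 44.72 mm

x_c = 46.62 mm, y_c = 44.72 mm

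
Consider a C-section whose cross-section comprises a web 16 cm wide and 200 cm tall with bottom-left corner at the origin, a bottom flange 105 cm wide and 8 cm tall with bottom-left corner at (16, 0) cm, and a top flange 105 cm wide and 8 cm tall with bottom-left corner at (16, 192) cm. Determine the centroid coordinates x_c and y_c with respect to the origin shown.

x_c = 28.83 cm, y_c = 100.00 cm

Part | A | x̄ᵢ | ȳᵢ | A·x̄ᵢ | A·ȳᵢ
web | 3200.00 | 8.00 | 100.00 | 25600.00 | 320000.00
bottom flange | 840.00 | 68.50 | 4.00 | 57540.00 | 3360.00
top flange | 840.00 | 68.50 | 196.00 | 57540.00 | 164640.00
Σ | 4880.00 |  |  | 140680.00 | 488000.00
x_c = 140680.00 / 4880.00 = 28.83 cm
y_c = 488000.00 / 4880.00 = 100.00 cm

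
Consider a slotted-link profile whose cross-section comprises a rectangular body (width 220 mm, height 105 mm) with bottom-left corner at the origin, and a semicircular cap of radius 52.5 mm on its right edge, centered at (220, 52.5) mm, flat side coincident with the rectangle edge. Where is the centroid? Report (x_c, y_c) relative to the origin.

Part | A | x̄ᵢ | ȳᵢ | A·x̄ᵢ | A·ȳᵢ
rectangular body | 23100.00 | 110.00 | 52.50 | 2541000.00 | 1212750.00
semicircular end | 4329.51 | 242.28 | 52.50 | 1048960.37 | 227299.14
Σ | 27429.51 |  |  | 3589960.37 | 1440049.14
x_c = 3589960.37 / 27429.51 = 130.88 mm
y_c = 1440049.14 / 27429.51 = 52.50 mm

x_c = 130.88 mm, y_c = 52.50 mm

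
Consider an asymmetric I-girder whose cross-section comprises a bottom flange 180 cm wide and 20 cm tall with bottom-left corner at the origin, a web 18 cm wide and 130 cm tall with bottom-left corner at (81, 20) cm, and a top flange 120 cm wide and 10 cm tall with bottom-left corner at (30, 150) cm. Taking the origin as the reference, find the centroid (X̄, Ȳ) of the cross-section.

X̄ = 90.00 cm, Ȳ = 58.95 cm

bottom flange: A = 180 × 20 = 3600.00, centroid at (90.00, 10.00).
web: A = 18 × 130 = 2340.00, centroid at (90.00, 85.00).
top flange: A = 120 × 10 = 1200.00, centroid at (90.00, 155.00).
ΣA = 7140.00 cm²
ΣAX̄ = (3600.00)(90.00) + (2340.00)(90.00) + (1200.00)(90.00) = 642600.00 cm³
ΣAȲ = (3600.00)(10.00) + (2340.00)(85.00) + (1200.00)(155.00) = 420900.00 cm³
X̄ = 642600.00 / 7140.00 = 90.00 cm
Ȳ = 420900.00 / 7140.00 = 58.95 cm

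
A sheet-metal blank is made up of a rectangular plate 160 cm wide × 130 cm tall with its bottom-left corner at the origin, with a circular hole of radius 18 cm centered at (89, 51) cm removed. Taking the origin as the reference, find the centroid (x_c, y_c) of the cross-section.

Part | A | x̄ᵢ | ȳᵢ | A·x̄ᵢ | A·ȳᵢ
plate | 20800.00 | 80.00 | 65.00 | 1664000.00 | 1352000.00
hole | -1017.88 | 89.00 | 51.00 | -90590.97 | -51911.68
Σ | 19782.12 |  |  | 1573409.03 | 1300088.32
x_c = 1573409.03 / 19782.12 = 79.54 cm
y_c = 1300088.32 / 19782.12 = 65.72 cm

x_c = 79.54 cm, y_c = 65.72 cm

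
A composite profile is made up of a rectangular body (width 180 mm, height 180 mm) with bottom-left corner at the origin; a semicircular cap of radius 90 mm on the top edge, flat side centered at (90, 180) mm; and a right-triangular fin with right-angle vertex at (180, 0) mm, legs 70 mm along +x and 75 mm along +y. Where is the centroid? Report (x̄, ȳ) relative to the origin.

Part | A | x̄ᵢ | ȳᵢ | A·x̄ᵢ | A·ȳᵢ
rectangular body | 32400.00 | 90.00 | 90.00 | 2916000.00 | 2916000.00
semicircular top | 12723.45 | 90.00 | 218.20 | 1145110.52 | 2776221.04
triangular fin | 2625.00 | 203.33 | 25.00 | 533750.00 | 65625.00
Σ | 47748.45 |  |  | 4594860.52 | 5757846.04
x̄ = 4594860.52 / 47748.45 = 96.23 mm
ȳ = 5757846.04 / 47748.45 = 120.59 mm

x̄ = 96.23 mm, ȳ = 120.59 mm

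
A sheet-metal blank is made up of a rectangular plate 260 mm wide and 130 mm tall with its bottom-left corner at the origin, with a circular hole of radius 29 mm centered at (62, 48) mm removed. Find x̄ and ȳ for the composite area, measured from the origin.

Part | A | x̄ᵢ | ȳᵢ | A·x̄ᵢ | A·ȳᵢ
plate | 33800.00 | 130.00 | 65.00 | 4394000.00 | 2197000.00
hole | -2642.08 | 62.00 | 48.00 | -163808.92 | -126819.81
Σ | 31157.92 |  |  | 4230191.08 | 2070180.19
x̄ = 4230191.08 / 31157.92 = 135.77 mm
ȳ = 2070180.19 / 31157.92 = 66.44 mm

x̄ = 135.77 mm, ȳ = 66.44 mm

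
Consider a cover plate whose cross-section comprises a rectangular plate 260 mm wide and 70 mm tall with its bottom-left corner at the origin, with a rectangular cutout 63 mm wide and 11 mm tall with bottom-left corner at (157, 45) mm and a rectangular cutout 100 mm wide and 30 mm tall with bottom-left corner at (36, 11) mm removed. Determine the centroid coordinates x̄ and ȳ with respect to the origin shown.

x̄ = 136.30 mm, ȳ = 36.12 mm

plate: A = 260 × 70 = 18200.00, centroid at (130.00, 35.00).
hole 1: A = −(63 × 11) = -693.00, centroid at (188.50, 50.50).
hole 2: A = −(100 × 30) = -3000.00, centroid at (86.00, 26.00).
ΣA = 14507.00 mm², ΣAx̄ = 1977369.50 mm³, ΣAȳ = 524003.50 mm³.
x̄ = 1977369.50/14507.00 = 136.30 mm; ȳ = 524003.50/14507.00 = 36.12 mm.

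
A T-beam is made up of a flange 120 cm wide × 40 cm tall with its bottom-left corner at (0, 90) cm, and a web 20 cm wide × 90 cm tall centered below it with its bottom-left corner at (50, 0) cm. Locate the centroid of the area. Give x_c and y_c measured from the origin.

x_c = 60.00 cm, y_c = 92.27 cm

web: A = 20 × 90 = 1800.00, centroid at (60.00, 45.00).
flange: A = 120 × 40 = 4800.00, centroid at (60.00, 110.00).
ΣA = 6600.00 cm²
ΣAx_c = (1800.00)(60.00) + (4800.00)(60.00) = 396000.00 cm³
ΣAy_c = (1800.00)(45.00) + (4800.00)(110.00) = 609000.00 cm³
x_c = 396000.00 / 6600.00 = 60.00 cm
y_c = 609000.00 / 6600.00 = 92.27 cm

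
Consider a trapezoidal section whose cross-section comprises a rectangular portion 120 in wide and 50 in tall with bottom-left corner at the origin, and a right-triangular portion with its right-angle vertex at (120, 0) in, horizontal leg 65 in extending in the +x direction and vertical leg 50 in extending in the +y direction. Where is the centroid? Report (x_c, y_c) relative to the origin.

rectangular portion: A = 120 × 50 = 6000.00, centroid at (60.00, 25.00).
triangular portion: A = ½·65·50 = 1625.00, centroid at (141.67, 16.67).
ΣA = 7625.00 in²
ΣAx_c = (6000.00)(60.00) + (1625.00)(141.67) = 590208.33 in³
ΣAy_c = (6000.00)(25.00) + (1625.00)(16.67) = 177083.33 in³
x_c = 590208.33 / 7625.00 = 77.40 in
y_c = 177083.33 / 7625.00 = 23.22 in

x_c = 77.40 in, y_c = 23.22 in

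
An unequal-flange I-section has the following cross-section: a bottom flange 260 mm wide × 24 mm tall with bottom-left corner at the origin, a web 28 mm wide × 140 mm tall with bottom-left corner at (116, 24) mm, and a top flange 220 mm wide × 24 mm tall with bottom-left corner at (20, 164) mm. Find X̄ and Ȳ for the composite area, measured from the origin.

X̄ = 130.00 mm, Ȳ = 88.90 mm

Part | A | x̄ᵢ | ȳᵢ | A·x̄ᵢ | A·ȳᵢ
bottom flange | 6240.00 | 130.00 | 12.00 | 811200.00 | 74880.00
web | 3920.00 | 130.00 | 94.00 | 509600.00 | 368480.00
top flange | 5280.00 | 130.00 | 176.00 | 686400.00 | 929280.00
Σ | 15440.00 |  |  | 2007200.00 | 1372640.00
X̄ = 2007200.00 / 15440.00 = 130.00 mm
Ȳ = 1372640.00 / 15440.00 = 88.90 mm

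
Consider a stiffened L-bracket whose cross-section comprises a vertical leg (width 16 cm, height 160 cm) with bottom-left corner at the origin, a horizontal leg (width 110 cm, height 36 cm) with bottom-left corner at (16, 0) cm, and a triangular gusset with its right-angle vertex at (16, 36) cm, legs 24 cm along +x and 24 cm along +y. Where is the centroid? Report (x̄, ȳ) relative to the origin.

x̄ = 45.32 cm, ȳ = 42.41 cm

Part | A | x̄ᵢ | ȳᵢ | A·x̄ᵢ | A·ȳᵢ
vertical leg | 2560.00 | 8.00 | 80.00 | 20480.00 | 204800.00
horizontal leg | 3960.00 | 71.00 | 18.00 | 281160.00 | 71280.00
gusset | 288.00 | 24.00 | 44.00 | 6912.00 | 12672.00
Σ | 6808.00 |  |  | 308552.00 | 288752.00
x̄ = 308552.00 / 6808.00 = 45.32 cm
ȳ = 288752.00 / 6808.00 = 42.41 cm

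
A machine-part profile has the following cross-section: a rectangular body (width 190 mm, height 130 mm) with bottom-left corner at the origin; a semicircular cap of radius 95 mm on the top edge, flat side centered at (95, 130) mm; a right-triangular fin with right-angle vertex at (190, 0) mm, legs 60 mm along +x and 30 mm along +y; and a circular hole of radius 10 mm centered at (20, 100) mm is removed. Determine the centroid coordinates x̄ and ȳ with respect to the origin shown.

x̄ = 98.22 mm, ȳ = 101.30 mm

rectangular body: A = 190 × 130 = 24700.00, centroid at (95.00, 65.00).
semicircular top: A = ½π·95² = 14176.44, centroid at (95.00, 170.32).
triangular fin: A = ½·60·30 = 900.00, centroid at (210.00, 10.00).
hole: A = −π·10² = -314.16, centroid at (20.00, 100.00).
ΣA = 39462.28 mm²
ΣAx̄ = (24700.00)(95.00) + (14176.44)(95.00) + (900.00)(210.00) + (-314.16)(20.00) = 3875978.32 mm³
ΣAȳ = (24700.00)(65.00) + (14176.44)(170.32) + (900.00)(10.00) + (-314.16)(100.00) = 3997604.20 mm³
x̄ = 3875978.32 / 39462.28 = 98.22 mm
ȳ = 3997604.20 / 39462.28 = 101.30 mm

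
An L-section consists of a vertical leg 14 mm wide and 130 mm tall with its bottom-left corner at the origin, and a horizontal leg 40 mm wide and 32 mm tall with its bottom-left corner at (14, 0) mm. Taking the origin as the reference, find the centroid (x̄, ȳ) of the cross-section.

x̄ = 18.15 mm, ȳ = 44.77 mm

Part | A | x̄ᵢ | ȳᵢ | A·x̄ᵢ | A·ȳᵢ
vertical leg | 1820.00 | 7.00 | 65.00 | 12740.00 | 118300.00
horizontal leg | 1280.00 | 34.00 | 16.00 | 43520.00 | 20480.00
Σ | 3100.00 |  |  | 56260.00 | 138780.00
x̄ = 56260.00 / 3100.00 = 18.15 mm
ȳ = 138780.00 / 3100.00 = 44.77 mm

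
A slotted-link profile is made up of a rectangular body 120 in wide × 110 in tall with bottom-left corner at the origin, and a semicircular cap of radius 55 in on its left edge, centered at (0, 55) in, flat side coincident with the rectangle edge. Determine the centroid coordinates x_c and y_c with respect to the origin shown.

Part | A | x̄ᵢ | ȳᵢ | A·x̄ᵢ | A·ȳᵢ
rectangular body | 13200.00 | 60.00 | 55.00 | 792000.00 | 726000.00
semicircular end | 4751.66 | -23.34 | 55.00 | -110916.67 | 261341.24
Σ | 17951.66 |  |  | 681083.33 | 987341.24
x_c = 681083.33 / 17951.66 = 37.94 in
y_c = 987341.24 / 17951.66 = 55.00 in

x_c = 37.94 in, y_c = 55.00 in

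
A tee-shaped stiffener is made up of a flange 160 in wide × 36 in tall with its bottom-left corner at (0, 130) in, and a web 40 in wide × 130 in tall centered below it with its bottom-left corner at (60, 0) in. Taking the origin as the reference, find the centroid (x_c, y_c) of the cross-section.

x_c = 80.00 in, y_c = 108.62 in

web: A = 40 × 130 = 5200.00, centroid at (80.00, 65.00).
flange: A = 160 × 36 = 5760.00, centroid at (80.00, 148.00).
ΣA = 10960.00 in², ΣAx_c = 876800.00 in³, ΣAy_c = 1190480.00 in³.
x_c = 876800.00/10960.00 = 80.00 in; y_c = 1190480.00/10960.00 = 108.62 in.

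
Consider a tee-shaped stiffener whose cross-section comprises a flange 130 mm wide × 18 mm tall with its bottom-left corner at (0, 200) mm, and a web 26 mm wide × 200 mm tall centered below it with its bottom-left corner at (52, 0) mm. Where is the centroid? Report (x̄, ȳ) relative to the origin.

Part | A | x̄ᵢ | ȳᵢ | A·x̄ᵢ | A·ȳᵢ
web | 5200.00 | 65.00 | 100.00 | 338000.00 | 520000.00
flange | 2340.00 | 65.00 | 209.00 | 152100.00 | 489060.00
Σ | 7540.00 |  |  | 490100.00 | 1009060.00
x̄ = 490100.00 / 7540.00 = 65.00 mm
ȳ = 1009060.00 / 7540.00 = 133.83 mm

x̄ = 65.00 mm, ȳ = 133.83 mm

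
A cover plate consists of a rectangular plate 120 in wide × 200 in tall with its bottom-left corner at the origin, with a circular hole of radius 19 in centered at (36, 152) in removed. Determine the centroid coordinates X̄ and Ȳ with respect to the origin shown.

plate: A = 120 × 200 = 24000.00, centroid at (60.00, 100.00).
hole: A = −π·19² = -1134.11, centroid at (36.00, 152.00).
ΣA = 22865.89 in², ΣAX̄ = 1399171.86 in³, ΣAȲ = 2227614.53 in³.
X̄ = 1399171.86/22865.89 = 61.19 in; Ȳ = 2227614.53/22865.89 = 97.42 in.

X̄ = 61.19 in, Ȳ = 97.42 in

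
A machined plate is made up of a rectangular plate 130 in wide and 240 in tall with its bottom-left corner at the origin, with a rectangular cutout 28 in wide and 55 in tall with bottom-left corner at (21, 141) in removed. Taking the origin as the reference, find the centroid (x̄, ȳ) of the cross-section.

x̄ = 66.56 in, ȳ = 117.48 in

Part | A | x̄ᵢ | ȳᵢ | A·x̄ᵢ | A·ȳᵢ
plate | 31200.00 | 65.00 | 120.00 | 2028000.00 | 3744000.00
hole | -1540.00 | 35.00 | 168.50 | -53900.00 | -259490.00
Σ | 29660.00 |  |  | 1974100.00 | 3484510.00
x̄ = 1974100.00 / 29660.00 = 66.56 in
ȳ = 3484510.00 / 29660.00 = 117.48 in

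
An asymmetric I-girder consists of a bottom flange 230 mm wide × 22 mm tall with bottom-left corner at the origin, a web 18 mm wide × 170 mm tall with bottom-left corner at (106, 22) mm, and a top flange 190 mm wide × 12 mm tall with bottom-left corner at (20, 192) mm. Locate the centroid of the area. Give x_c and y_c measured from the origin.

x_c = 115.00 mm, y_c = 80.24 mm

bottom flange: A = 230 × 22 = 5060.00, centroid at (115.00, 11.00).
web: A = 18 × 170 = 3060.00, centroid at (115.00, 107.00).
top flange: A = 190 × 12 = 2280.00, centroid at (115.00, 198.00).
ΣA = 10400.00 mm², ΣAx_c = 1196000.00 mm³, ΣAy_c = 834520.00 mm³.
x_c = 1196000.00/10400.00 = 115.00 mm; y_c = 834520.00/10400.00 = 80.24 mm.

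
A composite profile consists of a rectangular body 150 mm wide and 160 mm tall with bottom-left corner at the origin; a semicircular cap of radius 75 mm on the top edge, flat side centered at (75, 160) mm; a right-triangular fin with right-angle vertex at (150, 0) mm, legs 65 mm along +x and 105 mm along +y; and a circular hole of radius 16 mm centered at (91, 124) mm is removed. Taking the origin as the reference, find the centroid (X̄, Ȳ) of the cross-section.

rectangular body: A = 150 × 160 = 24000.00, centroid at (75.00, 80.00).
semicircular top: A = ½π·75² = 8835.73, centroid at (75.00, 191.83).
triangular fin: A = ½·65·105 = 3412.50, centroid at (171.67, 35.00).
hole: A = −π·16² = -804.25, centroid at (91.00, 124.00).
ΣA = 35443.98 mm²
ΣAX̄ = (24000.00)(75.00) + (8835.73)(75.00) + (3412.50)(171.67) + (-804.25)(91.00) = 2975305.66 mm³
ΣAȲ = (24000.00)(80.00) + (8835.73)(191.83) + (3412.50)(35.00) + (-804.25)(124.00) = 3634677.48 mm³
X̄ = 2975305.66 / 35443.98 = 83.94 mm
Ȳ = 3634677.48 / 35443.98 = 102.55 mm

X̄ = 83.94 mm, Ȳ = 102.55 mm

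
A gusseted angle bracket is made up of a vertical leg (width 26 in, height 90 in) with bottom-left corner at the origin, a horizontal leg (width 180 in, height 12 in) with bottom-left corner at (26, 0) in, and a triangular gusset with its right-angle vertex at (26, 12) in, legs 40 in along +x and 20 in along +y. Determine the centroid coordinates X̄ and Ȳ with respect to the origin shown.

vertical leg: A = 26 × 90 = 2340.00, centroid at (13.00, 45.00).
horizontal leg: A = 180 × 12 = 2160.00, centroid at (116.00, 6.00).
gusset: A = ½·40·20 = 400.00, centroid at (39.33, 18.67).
ΣA = 4900.00 in², ΣAX̄ = 296713.33 in³, ΣAȲ = 125726.67 in³.
X̄ = 296713.33/4900.00 = 60.55 in; Ȳ = 125726.67/4900.00 = 25.66 in.

X̄ = 60.55 in, Ȳ = 25.66 in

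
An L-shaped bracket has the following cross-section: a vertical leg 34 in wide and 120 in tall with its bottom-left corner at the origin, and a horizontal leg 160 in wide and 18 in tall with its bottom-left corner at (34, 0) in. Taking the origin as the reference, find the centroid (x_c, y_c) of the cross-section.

x_c = 57.14 in, y_c = 38.90 in

vertical leg: A = 34 × 120 = 4080.00, centroid at (17.00, 60.00).
horizontal leg: A = 160 × 18 = 2880.00, centroid at (114.00, 9.00).
ΣA = 6960.00 in²
ΣAx_c = (4080.00)(17.00) + (2880.00)(114.00) = 397680.00 in³
ΣAy_c = (4080.00)(60.00) + (2880.00)(9.00) = 270720.00 in³
x_c = 397680.00 / 6960.00 = 57.14 in
y_c = 270720.00 / 6960.00 = 38.90 in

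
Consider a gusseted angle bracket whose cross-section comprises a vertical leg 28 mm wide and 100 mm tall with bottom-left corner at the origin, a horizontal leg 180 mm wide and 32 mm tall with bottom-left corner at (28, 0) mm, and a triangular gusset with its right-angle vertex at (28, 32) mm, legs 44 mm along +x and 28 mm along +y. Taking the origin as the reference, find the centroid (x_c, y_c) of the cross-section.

x_c = 81.21 mm, y_c = 28.08 mm

vertical leg: A = 28 × 100 = 2800.00, centroid at (14.00, 50.00).
horizontal leg: A = 180 × 32 = 5760.00, centroid at (118.00, 16.00).
gusset: A = ½·44·28 = 616.00, centroid at (42.67, 41.33).
ΣA = 9176.00 mm²
ΣAx_c = (2800.00)(14.00) + (5760.00)(118.00) + (616.00)(42.67) = 745162.67 mm³
ΣAy_c = (2800.00)(50.00) + (5760.00)(16.00) + (616.00)(41.33) = 257621.33 mm³
x_c = 745162.67 / 9176.00 = 81.21 mm
y_c = 257621.33 / 9176.00 = 28.08 mm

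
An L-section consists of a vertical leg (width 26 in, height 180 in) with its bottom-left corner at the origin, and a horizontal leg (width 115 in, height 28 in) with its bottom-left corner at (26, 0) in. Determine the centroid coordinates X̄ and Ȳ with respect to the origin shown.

X̄ = 41.74 in, Ȳ = 59.02 in

vertical leg: A = 26 × 180 = 4680.00, centroid at (13.00, 90.00).
horizontal leg: A = 115 × 28 = 3220.00, centroid at (83.50, 14.00).
ΣA = 7900.00 in²
ΣAX̄ = (4680.00)(13.00) + (3220.00)(83.50) = 329710.00 in³
ΣAȲ = (4680.00)(90.00) + (3220.00)(14.00) = 466280.00 in³
X̄ = 329710.00 / 7900.00 = 41.74 in
Ȳ = 466280.00 / 7900.00 = 59.02 in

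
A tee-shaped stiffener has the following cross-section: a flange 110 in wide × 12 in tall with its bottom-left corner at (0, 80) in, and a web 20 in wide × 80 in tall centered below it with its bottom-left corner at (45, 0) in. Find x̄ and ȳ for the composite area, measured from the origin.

x̄ = 55.00 in, ȳ = 60.79 in

Part | A | x̄ᵢ | ȳᵢ | A·x̄ᵢ | A·ȳᵢ
web | 1600.00 | 55.00 | 40.00 | 88000.00 | 64000.00
flange | 1320.00 | 55.00 | 86.00 | 72600.00 | 113520.00
Σ | 2920.00 |  |  | 160600.00 | 177520.00
x̄ = 160600.00 / 2920.00 = 55.00 in
ȳ = 177520.00 / 2920.00 = 60.79 in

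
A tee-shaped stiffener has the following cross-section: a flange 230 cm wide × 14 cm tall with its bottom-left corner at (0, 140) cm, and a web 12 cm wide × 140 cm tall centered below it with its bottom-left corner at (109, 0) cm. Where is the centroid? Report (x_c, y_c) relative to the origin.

x_c = 115.00 cm, y_c = 120.60 cm

Part | A | x̄ᵢ | ȳᵢ | A·x̄ᵢ | A·ȳᵢ
web | 1680.00 | 115.00 | 70.00 | 193200.00 | 117600.00
flange | 3220.00 | 115.00 | 147.00 | 370300.00 | 473340.00
Σ | 4900.00 |  |  | 563500.00 | 590940.00
x_c = 563500.00 / 4900.00 = 115.00 cm
y_c = 590940.00 / 4900.00 = 120.60 cm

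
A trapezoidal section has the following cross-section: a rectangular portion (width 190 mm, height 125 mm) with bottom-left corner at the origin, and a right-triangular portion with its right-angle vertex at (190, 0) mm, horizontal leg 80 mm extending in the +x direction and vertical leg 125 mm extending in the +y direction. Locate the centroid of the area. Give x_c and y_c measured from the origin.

rectangular portion: A = 190 × 125 = 23750.00, centroid at (95.00, 62.50).
triangular portion: A = ½·80·125 = 5000.00, centroid at (216.67, 41.67).
ΣA = 28750.00 mm²
ΣAx_c = (23750.00)(95.00) + (5000.00)(216.67) = 3339583.33 mm³
ΣAy_c = (23750.00)(62.50) + (5000.00)(41.67) = 1692708.33 mm³
x_c = 3339583.33 / 28750.00 = 116.16 mm
y_c = 1692708.33 / 28750.00 = 58.88 mm

x_c = 116.16 mm, y_c = 58.88 mm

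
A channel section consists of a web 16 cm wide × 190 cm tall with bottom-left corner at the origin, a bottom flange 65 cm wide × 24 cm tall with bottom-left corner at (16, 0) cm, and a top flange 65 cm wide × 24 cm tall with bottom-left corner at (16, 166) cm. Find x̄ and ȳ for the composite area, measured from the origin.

x̄ = 28.51 cm, ȳ = 95.00 cm

Part | A | x̄ᵢ | ȳᵢ | A·x̄ᵢ | A·ȳᵢ
web | 3040.00 | 8.00 | 95.00 | 24320.00 | 288800.00
bottom flange | 1560.00 | 48.50 | 12.00 | 75660.00 | 18720.00
top flange | 1560.00 | 48.50 | 178.00 | 75660.00 | 277680.00
Σ | 6160.00 |  |  | 175640.00 | 585200.00
x̄ = 175640.00 / 6160.00 = 28.51 cm
ȳ = 585200.00 / 6160.00 = 95.00 cm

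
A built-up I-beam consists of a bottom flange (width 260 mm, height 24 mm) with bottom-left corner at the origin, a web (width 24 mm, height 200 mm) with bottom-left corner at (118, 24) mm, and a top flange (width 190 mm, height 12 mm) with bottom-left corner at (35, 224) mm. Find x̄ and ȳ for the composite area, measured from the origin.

x̄ = 130.00 mm, ȳ = 89.68 mm

Part | A | x̄ᵢ | ȳᵢ | A·x̄ᵢ | A·ȳᵢ
bottom flange | 6240.00 | 130.00 | 12.00 | 811200.00 | 74880.00
web | 4800.00 | 130.00 | 124.00 | 624000.00 | 595200.00
top flange | 2280.00 | 130.00 | 230.00 | 296400.00 | 524400.00
Σ | 13320.00 |  |  | 1731600.00 | 1194480.00
x̄ = 1731600.00 / 13320.00 = 130.00 mm
ȳ = 1194480.00 / 13320.00 = 89.68 mm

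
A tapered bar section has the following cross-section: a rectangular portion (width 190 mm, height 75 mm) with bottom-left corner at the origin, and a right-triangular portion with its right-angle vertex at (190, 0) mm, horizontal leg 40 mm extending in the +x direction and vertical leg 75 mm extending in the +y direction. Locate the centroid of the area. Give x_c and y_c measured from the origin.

rectangular portion: A = 190 × 75 = 14250.00, centroid at (95.00, 37.50).
triangular portion: A = ½·40·75 = 1500.00, centroid at (203.33, 25.00).
ΣA = 15750.00 mm²
ΣAx_c = (14250.00)(95.00) + (1500.00)(203.33) = 1658750.00 mm³
ΣAy_c = (14250.00)(37.50) + (1500.00)(25.00) = 571875.00 mm³
x_c = 1658750.00 / 15750.00 = 105.32 mm
y_c = 571875.00 / 15750.00 = 36.31 mm

x_c = 105.32 mm, y_c = 36.31 mm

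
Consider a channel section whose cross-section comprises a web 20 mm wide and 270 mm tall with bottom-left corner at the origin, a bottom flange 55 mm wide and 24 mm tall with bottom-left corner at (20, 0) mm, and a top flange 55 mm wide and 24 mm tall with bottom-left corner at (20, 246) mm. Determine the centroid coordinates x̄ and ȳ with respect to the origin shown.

web: A = 20 × 270 = 5400.00, centroid at (10.00, 135.00).
bottom flange: A = 55 × 24 = 1320.00, centroid at (47.50, 12.00).
top flange: A = 55 × 24 = 1320.00, centroid at (47.50, 258.00).
ΣA = 8040.00 mm²
ΣAx̄ = (5400.00)(10.00) + (1320.00)(47.50) + (1320.00)(47.50) = 179400.00 mm³
ΣAȳ = (5400.00)(135.00) + (1320.00)(12.00) + (1320.00)(258.00) = 1085400.00 mm³
x̄ = 179400.00 / 8040.00 = 22.31 mm
ȳ = 1085400.00 / 8040.00 = 135.00 mm

x̄ = 22.31 mm, ȳ = 135.00 mm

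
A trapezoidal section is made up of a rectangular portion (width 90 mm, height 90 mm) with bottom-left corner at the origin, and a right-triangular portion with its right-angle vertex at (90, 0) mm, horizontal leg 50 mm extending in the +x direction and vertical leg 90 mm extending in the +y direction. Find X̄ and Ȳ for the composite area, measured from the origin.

rectangular portion: A = 90 × 90 = 8100.00, centroid at (45.00, 45.00).
triangular portion: A = ½·50·90 = 2250.00, centroid at (106.67, 30.00).
ΣA = 10350.00 mm², ΣAX̄ = 604500.00 mm³, ΣAȲ = 432000.00 mm³.
X̄ = 604500.00/10350.00 = 58.41 mm; Ȳ = 432000.00/10350.00 = 41.74 mm.

X̄ = 58.41 mm, Ȳ = 41.74 mm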